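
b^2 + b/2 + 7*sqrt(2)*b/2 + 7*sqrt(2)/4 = (b + 1/2)*(b + 7*sqrt(2)/2)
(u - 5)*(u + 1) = u^2 - 4*u - 5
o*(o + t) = o^2 + o*t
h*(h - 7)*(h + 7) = h^3 - 49*h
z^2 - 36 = (z - 6)*(z + 6)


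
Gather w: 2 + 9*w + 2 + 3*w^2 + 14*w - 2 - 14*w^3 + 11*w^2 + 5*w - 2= -14*w^3 + 14*w^2 + 28*w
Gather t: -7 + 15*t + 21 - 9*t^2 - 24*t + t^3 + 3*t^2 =t^3 - 6*t^2 - 9*t + 14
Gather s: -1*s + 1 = 1 - s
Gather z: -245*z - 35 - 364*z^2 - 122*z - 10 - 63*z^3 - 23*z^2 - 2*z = -63*z^3 - 387*z^2 - 369*z - 45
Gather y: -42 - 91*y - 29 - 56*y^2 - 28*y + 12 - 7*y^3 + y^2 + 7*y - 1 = -7*y^3 - 55*y^2 - 112*y - 60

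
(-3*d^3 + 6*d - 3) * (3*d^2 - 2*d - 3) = -9*d^5 + 6*d^4 + 27*d^3 - 21*d^2 - 12*d + 9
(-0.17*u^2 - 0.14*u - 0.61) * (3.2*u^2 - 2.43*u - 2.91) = -0.544*u^4 - 0.0349*u^3 - 1.1171*u^2 + 1.8897*u + 1.7751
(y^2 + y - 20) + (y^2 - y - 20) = 2*y^2 - 40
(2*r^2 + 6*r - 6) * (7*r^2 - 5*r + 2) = 14*r^4 + 32*r^3 - 68*r^2 + 42*r - 12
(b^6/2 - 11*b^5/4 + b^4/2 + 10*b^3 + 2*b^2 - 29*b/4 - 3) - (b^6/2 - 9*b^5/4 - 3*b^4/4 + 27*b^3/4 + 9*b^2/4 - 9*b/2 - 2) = -b^5/2 + 5*b^4/4 + 13*b^3/4 - b^2/4 - 11*b/4 - 1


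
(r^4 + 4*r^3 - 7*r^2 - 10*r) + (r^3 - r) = r^4 + 5*r^3 - 7*r^2 - 11*r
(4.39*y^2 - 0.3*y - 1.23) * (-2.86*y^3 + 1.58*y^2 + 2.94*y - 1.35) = -12.5554*y^5 + 7.7942*y^4 + 15.9504*y^3 - 8.7519*y^2 - 3.2112*y + 1.6605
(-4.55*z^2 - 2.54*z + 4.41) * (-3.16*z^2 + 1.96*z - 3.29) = 14.378*z^4 - 0.891599999999999*z^3 - 3.9445*z^2 + 17.0002*z - 14.5089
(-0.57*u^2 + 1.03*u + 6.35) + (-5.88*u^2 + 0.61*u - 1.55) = -6.45*u^2 + 1.64*u + 4.8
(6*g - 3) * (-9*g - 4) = -54*g^2 + 3*g + 12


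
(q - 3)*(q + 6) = q^2 + 3*q - 18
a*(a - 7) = a^2 - 7*a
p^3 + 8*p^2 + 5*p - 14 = (p - 1)*(p + 2)*(p + 7)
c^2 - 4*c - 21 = (c - 7)*(c + 3)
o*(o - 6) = o^2 - 6*o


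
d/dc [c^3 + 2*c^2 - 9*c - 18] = 3*c^2 + 4*c - 9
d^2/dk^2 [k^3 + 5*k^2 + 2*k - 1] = 6*k + 10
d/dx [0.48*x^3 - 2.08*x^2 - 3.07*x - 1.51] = 1.44*x^2 - 4.16*x - 3.07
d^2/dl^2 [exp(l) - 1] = exp(l)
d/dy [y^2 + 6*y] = 2*y + 6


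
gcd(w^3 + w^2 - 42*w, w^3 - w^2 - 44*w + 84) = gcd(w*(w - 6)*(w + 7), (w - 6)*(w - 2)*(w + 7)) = w^2 + w - 42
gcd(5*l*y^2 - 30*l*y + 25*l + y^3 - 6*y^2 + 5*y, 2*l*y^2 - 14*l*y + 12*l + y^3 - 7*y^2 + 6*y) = y - 1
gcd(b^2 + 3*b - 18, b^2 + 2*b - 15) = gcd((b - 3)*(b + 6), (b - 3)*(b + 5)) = b - 3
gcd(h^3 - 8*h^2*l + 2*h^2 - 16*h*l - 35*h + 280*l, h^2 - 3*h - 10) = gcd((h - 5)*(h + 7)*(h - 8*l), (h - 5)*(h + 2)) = h - 5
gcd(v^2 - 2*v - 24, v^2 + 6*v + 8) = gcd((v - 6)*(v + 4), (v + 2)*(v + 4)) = v + 4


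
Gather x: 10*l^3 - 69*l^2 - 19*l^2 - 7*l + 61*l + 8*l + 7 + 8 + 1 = 10*l^3 - 88*l^2 + 62*l + 16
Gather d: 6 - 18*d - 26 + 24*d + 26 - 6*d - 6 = 0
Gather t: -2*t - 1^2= -2*t - 1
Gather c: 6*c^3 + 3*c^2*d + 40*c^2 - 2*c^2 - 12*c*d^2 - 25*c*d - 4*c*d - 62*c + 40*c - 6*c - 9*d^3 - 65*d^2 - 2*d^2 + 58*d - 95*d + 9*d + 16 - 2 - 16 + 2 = 6*c^3 + c^2*(3*d + 38) + c*(-12*d^2 - 29*d - 28) - 9*d^3 - 67*d^2 - 28*d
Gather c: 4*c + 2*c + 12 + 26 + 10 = 6*c + 48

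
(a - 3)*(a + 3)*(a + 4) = a^3 + 4*a^2 - 9*a - 36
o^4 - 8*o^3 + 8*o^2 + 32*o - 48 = (o - 6)*(o - 2)^2*(o + 2)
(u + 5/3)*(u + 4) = u^2 + 17*u/3 + 20/3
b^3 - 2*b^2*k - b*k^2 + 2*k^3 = (b - 2*k)*(b - k)*(b + k)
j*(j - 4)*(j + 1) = j^3 - 3*j^2 - 4*j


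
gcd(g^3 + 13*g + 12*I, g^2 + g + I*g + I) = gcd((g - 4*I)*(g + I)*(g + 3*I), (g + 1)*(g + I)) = g + I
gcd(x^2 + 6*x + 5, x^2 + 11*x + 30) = x + 5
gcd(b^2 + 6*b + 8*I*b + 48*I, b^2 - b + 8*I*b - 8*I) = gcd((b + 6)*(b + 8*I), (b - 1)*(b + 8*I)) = b + 8*I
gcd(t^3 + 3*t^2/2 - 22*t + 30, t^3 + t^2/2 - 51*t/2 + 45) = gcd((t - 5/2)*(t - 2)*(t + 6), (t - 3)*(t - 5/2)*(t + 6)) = t^2 + 7*t/2 - 15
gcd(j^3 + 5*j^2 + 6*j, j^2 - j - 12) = j + 3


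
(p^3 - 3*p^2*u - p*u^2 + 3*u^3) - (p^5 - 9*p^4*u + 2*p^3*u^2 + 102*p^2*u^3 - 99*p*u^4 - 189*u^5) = -p^5 + 9*p^4*u - 2*p^3*u^2 + p^3 - 102*p^2*u^3 - 3*p^2*u + 99*p*u^4 - p*u^2 + 189*u^5 + 3*u^3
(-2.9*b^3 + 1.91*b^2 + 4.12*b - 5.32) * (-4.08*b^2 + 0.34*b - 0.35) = 11.832*b^5 - 8.7788*b^4 - 15.1452*b^3 + 22.4379*b^2 - 3.2508*b + 1.862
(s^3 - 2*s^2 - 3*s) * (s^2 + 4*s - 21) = s^5 + 2*s^4 - 32*s^3 + 30*s^2 + 63*s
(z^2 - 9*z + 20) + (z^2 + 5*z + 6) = 2*z^2 - 4*z + 26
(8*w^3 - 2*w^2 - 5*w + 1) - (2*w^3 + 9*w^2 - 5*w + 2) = 6*w^3 - 11*w^2 - 1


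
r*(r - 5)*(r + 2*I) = r^3 - 5*r^2 + 2*I*r^2 - 10*I*r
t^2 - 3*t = t*(t - 3)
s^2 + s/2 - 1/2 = (s - 1/2)*(s + 1)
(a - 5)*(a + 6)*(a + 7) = a^3 + 8*a^2 - 23*a - 210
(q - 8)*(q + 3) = q^2 - 5*q - 24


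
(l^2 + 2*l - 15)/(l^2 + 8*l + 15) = (l - 3)/(l + 3)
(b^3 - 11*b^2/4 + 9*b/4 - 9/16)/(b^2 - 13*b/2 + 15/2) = (8*b^2 - 10*b + 3)/(8*(b - 5))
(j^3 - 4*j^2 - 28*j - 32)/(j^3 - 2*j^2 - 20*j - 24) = (j - 8)/(j - 6)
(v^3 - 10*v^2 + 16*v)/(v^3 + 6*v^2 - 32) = v*(v - 8)/(v^2 + 8*v + 16)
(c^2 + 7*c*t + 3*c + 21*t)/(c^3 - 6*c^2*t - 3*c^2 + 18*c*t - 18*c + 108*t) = (-c - 7*t)/(-c^2 + 6*c*t + 6*c - 36*t)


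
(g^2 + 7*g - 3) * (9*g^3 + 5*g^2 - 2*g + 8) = 9*g^5 + 68*g^4 + 6*g^3 - 21*g^2 + 62*g - 24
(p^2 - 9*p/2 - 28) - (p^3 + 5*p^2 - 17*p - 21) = -p^3 - 4*p^2 + 25*p/2 - 7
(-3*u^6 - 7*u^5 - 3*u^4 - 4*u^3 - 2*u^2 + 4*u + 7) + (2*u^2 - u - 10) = -3*u^6 - 7*u^5 - 3*u^4 - 4*u^3 + 3*u - 3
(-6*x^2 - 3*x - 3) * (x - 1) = -6*x^3 + 3*x^2 + 3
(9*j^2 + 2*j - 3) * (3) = 27*j^2 + 6*j - 9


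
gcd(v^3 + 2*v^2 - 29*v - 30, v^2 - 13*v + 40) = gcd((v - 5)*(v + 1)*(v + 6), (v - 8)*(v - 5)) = v - 5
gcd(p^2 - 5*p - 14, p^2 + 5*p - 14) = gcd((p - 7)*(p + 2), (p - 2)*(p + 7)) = 1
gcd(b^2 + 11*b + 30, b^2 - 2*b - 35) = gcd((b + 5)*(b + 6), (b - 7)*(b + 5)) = b + 5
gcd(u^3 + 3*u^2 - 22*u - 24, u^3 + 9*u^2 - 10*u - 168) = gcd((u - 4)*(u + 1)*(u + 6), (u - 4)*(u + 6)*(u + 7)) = u^2 + 2*u - 24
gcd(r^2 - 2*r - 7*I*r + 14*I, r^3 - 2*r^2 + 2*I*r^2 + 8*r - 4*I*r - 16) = r - 2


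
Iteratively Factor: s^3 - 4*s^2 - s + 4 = (s - 4)*(s^2 - 1) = (s - 4)*(s - 1)*(s + 1)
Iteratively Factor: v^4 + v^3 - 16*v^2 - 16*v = (v + 1)*(v^3 - 16*v) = (v - 4)*(v + 1)*(v^2 + 4*v) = (v - 4)*(v + 1)*(v + 4)*(v)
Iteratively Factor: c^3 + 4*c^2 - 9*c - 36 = (c + 4)*(c^2 - 9) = (c + 3)*(c + 4)*(c - 3)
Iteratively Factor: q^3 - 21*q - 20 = (q - 5)*(q^2 + 5*q + 4) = (q - 5)*(q + 4)*(q + 1)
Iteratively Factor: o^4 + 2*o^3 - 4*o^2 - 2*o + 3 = (o - 1)*(o^3 + 3*o^2 - o - 3) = (o - 1)^2*(o^2 + 4*o + 3) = (o - 1)^2*(o + 3)*(o + 1)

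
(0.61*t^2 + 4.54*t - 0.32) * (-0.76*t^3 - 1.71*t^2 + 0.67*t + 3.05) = -0.4636*t^5 - 4.4935*t^4 - 7.1115*t^3 + 5.4495*t^2 + 13.6326*t - 0.976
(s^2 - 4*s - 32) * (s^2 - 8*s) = s^4 - 12*s^3 + 256*s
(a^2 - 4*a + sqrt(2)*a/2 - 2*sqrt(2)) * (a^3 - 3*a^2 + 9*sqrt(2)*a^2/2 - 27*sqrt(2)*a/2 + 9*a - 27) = a^5 - 7*a^4 + 5*sqrt(2)*a^4 - 35*sqrt(2)*a^3 + 51*a^3/2 - 189*a^2/2 + 129*sqrt(2)*a^2/2 - 63*sqrt(2)*a/2 + 162*a + 54*sqrt(2)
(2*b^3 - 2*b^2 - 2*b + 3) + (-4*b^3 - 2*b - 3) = -2*b^3 - 2*b^2 - 4*b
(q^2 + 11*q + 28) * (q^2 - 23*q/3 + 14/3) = q^4 + 10*q^3/3 - 155*q^2/3 - 490*q/3 + 392/3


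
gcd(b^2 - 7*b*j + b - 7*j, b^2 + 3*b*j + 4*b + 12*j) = 1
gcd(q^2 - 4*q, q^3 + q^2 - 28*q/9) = q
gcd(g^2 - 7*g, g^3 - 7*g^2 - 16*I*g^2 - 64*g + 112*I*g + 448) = g - 7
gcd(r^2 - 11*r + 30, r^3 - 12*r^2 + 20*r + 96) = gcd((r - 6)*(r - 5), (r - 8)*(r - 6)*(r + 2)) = r - 6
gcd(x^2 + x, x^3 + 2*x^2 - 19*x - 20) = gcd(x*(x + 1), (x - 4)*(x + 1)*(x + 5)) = x + 1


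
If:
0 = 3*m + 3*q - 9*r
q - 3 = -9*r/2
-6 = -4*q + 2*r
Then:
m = -3/4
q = 33/20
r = 3/10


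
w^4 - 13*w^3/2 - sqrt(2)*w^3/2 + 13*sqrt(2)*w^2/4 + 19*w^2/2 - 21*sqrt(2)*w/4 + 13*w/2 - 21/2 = (w - 7/2)*(w - 3)*(w - sqrt(2))*(w + sqrt(2)/2)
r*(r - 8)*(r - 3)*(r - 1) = r^4 - 12*r^3 + 35*r^2 - 24*r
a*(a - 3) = a^2 - 3*a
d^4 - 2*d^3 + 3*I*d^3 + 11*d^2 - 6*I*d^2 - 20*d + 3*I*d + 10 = (d - 1)^2*(d - 2*I)*(d + 5*I)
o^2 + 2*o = o*(o + 2)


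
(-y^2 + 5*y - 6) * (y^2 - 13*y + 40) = -y^4 + 18*y^3 - 111*y^2 + 278*y - 240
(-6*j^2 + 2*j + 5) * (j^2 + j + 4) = -6*j^4 - 4*j^3 - 17*j^2 + 13*j + 20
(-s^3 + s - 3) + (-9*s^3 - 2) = -10*s^3 + s - 5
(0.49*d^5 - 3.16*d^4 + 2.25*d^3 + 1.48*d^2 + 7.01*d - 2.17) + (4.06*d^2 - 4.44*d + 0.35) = 0.49*d^5 - 3.16*d^4 + 2.25*d^3 + 5.54*d^2 + 2.57*d - 1.82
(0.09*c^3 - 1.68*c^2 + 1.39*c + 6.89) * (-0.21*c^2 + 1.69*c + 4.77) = -0.0189*c^5 + 0.5049*c^4 - 2.7018*c^3 - 7.1114*c^2 + 18.2744*c + 32.8653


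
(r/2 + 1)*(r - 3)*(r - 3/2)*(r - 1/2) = r^4/2 - 3*r^3/2 - 13*r^2/8 + 45*r/8 - 9/4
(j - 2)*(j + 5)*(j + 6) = j^3 + 9*j^2 + 8*j - 60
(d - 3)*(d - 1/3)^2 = d^3 - 11*d^2/3 + 19*d/9 - 1/3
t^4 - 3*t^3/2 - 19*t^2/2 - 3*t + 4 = (t - 4)*(t - 1/2)*(t + 1)*(t + 2)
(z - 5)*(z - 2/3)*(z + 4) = z^3 - 5*z^2/3 - 58*z/3 + 40/3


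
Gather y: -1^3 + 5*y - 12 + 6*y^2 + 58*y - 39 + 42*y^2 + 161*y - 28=48*y^2 + 224*y - 80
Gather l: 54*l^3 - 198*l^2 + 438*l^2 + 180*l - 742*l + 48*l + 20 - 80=54*l^3 + 240*l^2 - 514*l - 60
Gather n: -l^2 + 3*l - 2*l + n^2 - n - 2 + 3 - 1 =-l^2 + l + n^2 - n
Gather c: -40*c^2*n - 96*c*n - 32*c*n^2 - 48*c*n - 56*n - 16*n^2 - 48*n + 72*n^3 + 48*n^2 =-40*c^2*n + c*(-32*n^2 - 144*n) + 72*n^3 + 32*n^2 - 104*n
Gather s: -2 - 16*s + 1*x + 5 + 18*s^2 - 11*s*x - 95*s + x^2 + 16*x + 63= 18*s^2 + s*(-11*x - 111) + x^2 + 17*x + 66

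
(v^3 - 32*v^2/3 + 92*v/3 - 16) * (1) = v^3 - 32*v^2/3 + 92*v/3 - 16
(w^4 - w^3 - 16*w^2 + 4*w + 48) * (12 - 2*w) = -2*w^5 + 14*w^4 + 20*w^3 - 200*w^2 - 48*w + 576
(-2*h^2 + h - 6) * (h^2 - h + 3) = -2*h^4 + 3*h^3 - 13*h^2 + 9*h - 18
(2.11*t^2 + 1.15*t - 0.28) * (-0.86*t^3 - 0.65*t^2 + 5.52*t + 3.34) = -1.8146*t^5 - 2.3605*t^4 + 11.1405*t^3 + 13.5774*t^2 + 2.2954*t - 0.9352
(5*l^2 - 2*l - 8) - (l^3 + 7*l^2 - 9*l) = -l^3 - 2*l^2 + 7*l - 8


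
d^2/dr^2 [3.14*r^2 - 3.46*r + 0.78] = 6.28000000000000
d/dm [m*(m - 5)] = 2*m - 5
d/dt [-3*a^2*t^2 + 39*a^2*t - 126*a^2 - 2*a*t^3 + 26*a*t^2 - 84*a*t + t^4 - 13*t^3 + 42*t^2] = -6*a^2*t + 39*a^2 - 6*a*t^2 + 52*a*t - 84*a + 4*t^3 - 39*t^2 + 84*t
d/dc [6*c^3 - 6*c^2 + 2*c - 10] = 18*c^2 - 12*c + 2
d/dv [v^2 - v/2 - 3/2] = 2*v - 1/2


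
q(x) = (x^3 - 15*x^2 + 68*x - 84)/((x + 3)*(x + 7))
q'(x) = (3*x^2 - 30*x + 68)/((x + 3)*(x + 7)) - (x^3 - 15*x^2 + 68*x - 84)/((x + 3)*(x + 7)^2) - (x^3 - 15*x^2 + 68*x - 84)/((x + 3)^2*(x + 7))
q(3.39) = 0.20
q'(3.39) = -0.04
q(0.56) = -1.87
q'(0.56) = 2.71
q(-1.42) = -24.24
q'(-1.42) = 32.91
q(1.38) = -0.44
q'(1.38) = 1.03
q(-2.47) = -149.34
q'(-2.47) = 381.54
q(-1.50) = -27.05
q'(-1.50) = 37.46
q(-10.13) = -150.18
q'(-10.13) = -38.59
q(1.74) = -0.14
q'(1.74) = 0.65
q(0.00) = -4.00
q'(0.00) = 5.14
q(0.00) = -4.00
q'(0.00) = 5.14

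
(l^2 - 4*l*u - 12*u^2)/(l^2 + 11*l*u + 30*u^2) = (l^2 - 4*l*u - 12*u^2)/(l^2 + 11*l*u + 30*u^2)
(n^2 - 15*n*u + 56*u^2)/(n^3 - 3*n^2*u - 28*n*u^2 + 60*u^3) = (n^2 - 15*n*u + 56*u^2)/(n^3 - 3*n^2*u - 28*n*u^2 + 60*u^3)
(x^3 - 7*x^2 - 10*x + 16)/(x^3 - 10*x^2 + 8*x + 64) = (x - 1)/(x - 4)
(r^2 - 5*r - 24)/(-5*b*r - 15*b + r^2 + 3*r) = (r - 8)/(-5*b + r)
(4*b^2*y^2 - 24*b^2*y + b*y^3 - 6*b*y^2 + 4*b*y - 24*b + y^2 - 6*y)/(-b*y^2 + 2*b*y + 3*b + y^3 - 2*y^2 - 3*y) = (-4*b^2*y^2 + 24*b^2*y - b*y^3 + 6*b*y^2 - 4*b*y + 24*b - y^2 + 6*y)/(b*y^2 - 2*b*y - 3*b - y^3 + 2*y^2 + 3*y)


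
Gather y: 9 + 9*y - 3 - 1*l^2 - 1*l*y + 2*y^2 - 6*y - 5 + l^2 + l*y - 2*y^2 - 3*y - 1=0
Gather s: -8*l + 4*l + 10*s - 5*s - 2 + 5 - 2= -4*l + 5*s + 1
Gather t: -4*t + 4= 4 - 4*t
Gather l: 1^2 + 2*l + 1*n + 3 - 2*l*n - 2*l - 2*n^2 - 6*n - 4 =-2*l*n - 2*n^2 - 5*n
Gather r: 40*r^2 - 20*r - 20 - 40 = 40*r^2 - 20*r - 60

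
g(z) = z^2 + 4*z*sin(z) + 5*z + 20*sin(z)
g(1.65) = 37.49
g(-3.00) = -7.13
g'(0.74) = 26.13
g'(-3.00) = -9.48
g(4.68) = 6.60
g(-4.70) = -0.21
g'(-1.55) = -1.81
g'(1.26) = 18.99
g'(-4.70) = -0.42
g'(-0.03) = 24.69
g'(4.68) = 9.11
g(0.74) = 19.73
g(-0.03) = -0.75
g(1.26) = 31.73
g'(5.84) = 54.14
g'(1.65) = 10.18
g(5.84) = 44.71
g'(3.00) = -20.12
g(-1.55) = -19.14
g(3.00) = 28.52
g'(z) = 4*z*cos(z) + 2*z + 4*sin(z) + 20*cos(z) + 5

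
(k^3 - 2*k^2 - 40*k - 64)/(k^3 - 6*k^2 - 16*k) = (k + 4)/k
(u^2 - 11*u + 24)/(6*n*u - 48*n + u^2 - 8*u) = (u - 3)/(6*n + u)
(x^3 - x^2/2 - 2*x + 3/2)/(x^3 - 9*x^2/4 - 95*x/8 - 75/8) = 4*(x^2 - 2*x + 1)/(4*x^2 - 15*x - 25)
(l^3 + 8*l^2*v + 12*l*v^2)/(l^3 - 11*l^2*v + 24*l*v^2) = (l^2 + 8*l*v + 12*v^2)/(l^2 - 11*l*v + 24*v^2)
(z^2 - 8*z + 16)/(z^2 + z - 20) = (z - 4)/(z + 5)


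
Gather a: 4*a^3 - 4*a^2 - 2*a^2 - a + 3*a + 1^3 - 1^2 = 4*a^3 - 6*a^2 + 2*a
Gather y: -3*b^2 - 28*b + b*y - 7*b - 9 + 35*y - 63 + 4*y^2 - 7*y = -3*b^2 - 35*b + 4*y^2 + y*(b + 28) - 72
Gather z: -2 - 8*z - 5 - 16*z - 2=-24*z - 9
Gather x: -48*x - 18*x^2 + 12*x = -18*x^2 - 36*x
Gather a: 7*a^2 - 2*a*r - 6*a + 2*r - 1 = 7*a^2 + a*(-2*r - 6) + 2*r - 1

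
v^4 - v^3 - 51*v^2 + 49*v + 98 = (v - 7)*(v - 2)*(v + 1)*(v + 7)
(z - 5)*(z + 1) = z^2 - 4*z - 5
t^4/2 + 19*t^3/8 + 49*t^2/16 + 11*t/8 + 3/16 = (t/2 + 1/2)*(t + 1/4)*(t + 1/2)*(t + 3)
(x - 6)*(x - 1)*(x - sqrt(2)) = x^3 - 7*x^2 - sqrt(2)*x^2 + 6*x + 7*sqrt(2)*x - 6*sqrt(2)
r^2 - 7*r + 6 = (r - 6)*(r - 1)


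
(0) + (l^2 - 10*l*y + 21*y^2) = l^2 - 10*l*y + 21*y^2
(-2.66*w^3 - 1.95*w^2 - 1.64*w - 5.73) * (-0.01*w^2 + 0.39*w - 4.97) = 0.0266*w^5 - 1.0179*w^4 + 12.4761*w^3 + 9.1092*w^2 + 5.9161*w + 28.4781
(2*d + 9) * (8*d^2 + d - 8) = 16*d^3 + 74*d^2 - 7*d - 72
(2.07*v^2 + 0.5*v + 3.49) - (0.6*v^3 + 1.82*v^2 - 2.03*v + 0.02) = -0.6*v^3 + 0.25*v^2 + 2.53*v + 3.47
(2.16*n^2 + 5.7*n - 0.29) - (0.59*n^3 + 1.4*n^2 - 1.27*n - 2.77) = -0.59*n^3 + 0.76*n^2 + 6.97*n + 2.48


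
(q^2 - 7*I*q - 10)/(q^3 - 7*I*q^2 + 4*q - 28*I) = (q - 5*I)/(q^2 - 5*I*q + 14)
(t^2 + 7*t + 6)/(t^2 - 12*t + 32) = (t^2 + 7*t + 6)/(t^2 - 12*t + 32)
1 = 1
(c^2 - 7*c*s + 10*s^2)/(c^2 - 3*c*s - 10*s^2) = (c - 2*s)/(c + 2*s)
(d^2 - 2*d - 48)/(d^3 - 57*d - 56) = (d + 6)/(d^2 + 8*d + 7)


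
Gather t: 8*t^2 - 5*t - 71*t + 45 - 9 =8*t^2 - 76*t + 36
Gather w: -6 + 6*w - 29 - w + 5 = 5*w - 30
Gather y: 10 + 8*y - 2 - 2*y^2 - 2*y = -2*y^2 + 6*y + 8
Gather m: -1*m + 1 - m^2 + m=1 - m^2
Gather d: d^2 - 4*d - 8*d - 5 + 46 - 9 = d^2 - 12*d + 32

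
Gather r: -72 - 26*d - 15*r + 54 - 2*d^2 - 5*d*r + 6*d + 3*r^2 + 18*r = -2*d^2 - 20*d + 3*r^2 + r*(3 - 5*d) - 18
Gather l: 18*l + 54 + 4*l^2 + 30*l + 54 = 4*l^2 + 48*l + 108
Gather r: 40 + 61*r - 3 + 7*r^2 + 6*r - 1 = 7*r^2 + 67*r + 36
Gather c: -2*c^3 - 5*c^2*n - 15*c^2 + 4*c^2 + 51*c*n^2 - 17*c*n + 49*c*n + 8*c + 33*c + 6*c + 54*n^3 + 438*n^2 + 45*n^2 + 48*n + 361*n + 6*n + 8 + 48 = -2*c^3 + c^2*(-5*n - 11) + c*(51*n^2 + 32*n + 47) + 54*n^3 + 483*n^2 + 415*n + 56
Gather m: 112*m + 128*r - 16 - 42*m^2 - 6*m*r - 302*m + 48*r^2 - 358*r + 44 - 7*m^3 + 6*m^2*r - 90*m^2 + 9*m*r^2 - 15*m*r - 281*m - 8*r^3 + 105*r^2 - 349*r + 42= -7*m^3 + m^2*(6*r - 132) + m*(9*r^2 - 21*r - 471) - 8*r^3 + 153*r^2 - 579*r + 70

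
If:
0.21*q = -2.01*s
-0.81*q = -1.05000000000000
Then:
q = 1.30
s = -0.14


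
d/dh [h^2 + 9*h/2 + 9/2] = 2*h + 9/2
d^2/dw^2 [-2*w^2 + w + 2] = -4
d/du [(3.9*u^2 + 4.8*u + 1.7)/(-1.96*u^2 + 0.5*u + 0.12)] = (11.358*u^2 + 7.6*u - 0.274)/(3.8416*u^4 - 1.96*u^3 - 0.2204*u^2 + 0.12*u + 0.0144)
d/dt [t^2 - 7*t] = 2*t - 7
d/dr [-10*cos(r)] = 10*sin(r)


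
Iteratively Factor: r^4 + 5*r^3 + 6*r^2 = (r)*(r^3 + 5*r^2 + 6*r) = r*(r + 3)*(r^2 + 2*r) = r*(r + 2)*(r + 3)*(r)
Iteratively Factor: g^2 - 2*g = (g)*(g - 2)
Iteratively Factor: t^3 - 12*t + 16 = (t - 2)*(t^2 + 2*t - 8) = (t - 2)^2*(t + 4)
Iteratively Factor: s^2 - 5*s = (s)*(s - 5)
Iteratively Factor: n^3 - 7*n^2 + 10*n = (n - 5)*(n^2 - 2*n) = n*(n - 5)*(n - 2)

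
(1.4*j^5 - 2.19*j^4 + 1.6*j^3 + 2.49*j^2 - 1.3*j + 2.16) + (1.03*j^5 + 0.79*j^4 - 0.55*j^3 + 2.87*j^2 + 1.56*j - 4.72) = 2.43*j^5 - 1.4*j^4 + 1.05*j^3 + 5.36*j^2 + 0.26*j - 2.56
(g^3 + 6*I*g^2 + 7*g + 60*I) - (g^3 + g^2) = -g^2 + 6*I*g^2 + 7*g + 60*I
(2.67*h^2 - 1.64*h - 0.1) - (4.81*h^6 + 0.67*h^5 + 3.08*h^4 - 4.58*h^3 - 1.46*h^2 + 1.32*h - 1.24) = -4.81*h^6 - 0.67*h^5 - 3.08*h^4 + 4.58*h^3 + 4.13*h^2 - 2.96*h + 1.14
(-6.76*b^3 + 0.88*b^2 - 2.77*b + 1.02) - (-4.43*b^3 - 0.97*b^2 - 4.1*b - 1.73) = -2.33*b^3 + 1.85*b^2 + 1.33*b + 2.75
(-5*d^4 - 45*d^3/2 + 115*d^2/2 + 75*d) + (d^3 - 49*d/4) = -5*d^4 - 43*d^3/2 + 115*d^2/2 + 251*d/4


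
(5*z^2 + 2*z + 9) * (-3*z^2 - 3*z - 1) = -15*z^4 - 21*z^3 - 38*z^2 - 29*z - 9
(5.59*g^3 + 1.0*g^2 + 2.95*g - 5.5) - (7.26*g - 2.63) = 5.59*g^3 + 1.0*g^2 - 4.31*g - 2.87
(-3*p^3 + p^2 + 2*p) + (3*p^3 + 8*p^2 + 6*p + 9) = 9*p^2 + 8*p + 9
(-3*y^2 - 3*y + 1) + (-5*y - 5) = -3*y^2 - 8*y - 4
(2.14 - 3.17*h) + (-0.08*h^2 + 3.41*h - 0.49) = -0.08*h^2 + 0.24*h + 1.65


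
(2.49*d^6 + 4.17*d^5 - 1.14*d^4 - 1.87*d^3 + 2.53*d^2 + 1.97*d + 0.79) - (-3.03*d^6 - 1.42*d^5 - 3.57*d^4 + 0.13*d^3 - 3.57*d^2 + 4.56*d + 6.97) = 5.52*d^6 + 5.59*d^5 + 2.43*d^4 - 2.0*d^3 + 6.1*d^2 - 2.59*d - 6.18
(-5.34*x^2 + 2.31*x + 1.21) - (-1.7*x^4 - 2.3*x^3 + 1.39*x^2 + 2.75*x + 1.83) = 1.7*x^4 + 2.3*x^3 - 6.73*x^2 - 0.44*x - 0.62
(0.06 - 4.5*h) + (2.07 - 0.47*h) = 2.13 - 4.97*h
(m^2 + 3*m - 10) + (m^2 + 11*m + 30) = 2*m^2 + 14*m + 20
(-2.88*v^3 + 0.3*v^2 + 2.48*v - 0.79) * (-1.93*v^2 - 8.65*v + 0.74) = 5.5584*v^5 + 24.333*v^4 - 9.5126*v^3 - 19.7053*v^2 + 8.6687*v - 0.5846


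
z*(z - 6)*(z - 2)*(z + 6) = z^4 - 2*z^3 - 36*z^2 + 72*z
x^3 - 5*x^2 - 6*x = x*(x - 6)*(x + 1)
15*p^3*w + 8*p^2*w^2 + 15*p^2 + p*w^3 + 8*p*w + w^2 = (3*p + w)*(5*p + w)*(p*w + 1)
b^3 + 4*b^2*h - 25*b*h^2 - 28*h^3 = (b - 4*h)*(b + h)*(b + 7*h)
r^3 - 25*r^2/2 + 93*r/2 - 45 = (r - 6)*(r - 5)*(r - 3/2)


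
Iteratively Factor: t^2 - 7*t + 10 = (t - 5)*(t - 2)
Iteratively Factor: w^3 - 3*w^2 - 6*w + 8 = (w - 4)*(w^2 + w - 2) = (w - 4)*(w - 1)*(w + 2)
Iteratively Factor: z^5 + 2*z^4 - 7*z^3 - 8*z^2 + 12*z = (z)*(z^4 + 2*z^3 - 7*z^2 - 8*z + 12) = z*(z + 3)*(z^3 - z^2 - 4*z + 4) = z*(z - 2)*(z + 3)*(z^2 + z - 2) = z*(z - 2)*(z + 2)*(z + 3)*(z - 1)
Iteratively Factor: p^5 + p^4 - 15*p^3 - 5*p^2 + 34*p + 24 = (p + 4)*(p^4 - 3*p^3 - 3*p^2 + 7*p + 6) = (p - 3)*(p + 4)*(p^3 - 3*p - 2) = (p - 3)*(p + 1)*(p + 4)*(p^2 - p - 2) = (p - 3)*(p - 2)*(p + 1)*(p + 4)*(p + 1)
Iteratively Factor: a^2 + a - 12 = (a + 4)*(a - 3)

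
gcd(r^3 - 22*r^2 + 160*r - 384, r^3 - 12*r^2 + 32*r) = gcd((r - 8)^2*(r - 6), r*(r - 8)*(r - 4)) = r - 8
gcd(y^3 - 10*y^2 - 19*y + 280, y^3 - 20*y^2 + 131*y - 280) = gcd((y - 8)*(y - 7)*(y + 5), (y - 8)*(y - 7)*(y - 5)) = y^2 - 15*y + 56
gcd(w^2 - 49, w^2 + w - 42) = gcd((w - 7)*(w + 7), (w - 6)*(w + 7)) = w + 7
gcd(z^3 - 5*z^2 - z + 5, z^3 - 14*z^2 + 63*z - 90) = z - 5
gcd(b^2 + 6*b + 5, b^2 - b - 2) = b + 1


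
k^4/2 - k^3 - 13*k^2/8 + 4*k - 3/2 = (k/2 + 1)*(k - 2)*(k - 3/2)*(k - 1/2)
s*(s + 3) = s^2 + 3*s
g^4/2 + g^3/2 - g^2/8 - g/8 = g*(g/2 + 1/2)*(g - 1/2)*(g + 1/2)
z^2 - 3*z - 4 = (z - 4)*(z + 1)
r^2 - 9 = (r - 3)*(r + 3)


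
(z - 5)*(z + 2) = z^2 - 3*z - 10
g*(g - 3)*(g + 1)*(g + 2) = g^4 - 7*g^2 - 6*g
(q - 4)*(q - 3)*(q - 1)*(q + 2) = q^4 - 6*q^3 + 3*q^2 + 26*q - 24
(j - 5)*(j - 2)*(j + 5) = j^3 - 2*j^2 - 25*j + 50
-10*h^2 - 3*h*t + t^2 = (-5*h + t)*(2*h + t)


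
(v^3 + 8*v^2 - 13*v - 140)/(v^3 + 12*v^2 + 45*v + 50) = (v^2 + 3*v - 28)/(v^2 + 7*v + 10)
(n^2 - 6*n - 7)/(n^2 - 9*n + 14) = (n + 1)/(n - 2)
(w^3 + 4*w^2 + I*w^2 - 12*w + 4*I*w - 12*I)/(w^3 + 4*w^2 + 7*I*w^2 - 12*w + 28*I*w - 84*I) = (w + I)/(w + 7*I)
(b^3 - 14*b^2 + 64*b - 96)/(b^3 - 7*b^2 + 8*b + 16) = (b - 6)/(b + 1)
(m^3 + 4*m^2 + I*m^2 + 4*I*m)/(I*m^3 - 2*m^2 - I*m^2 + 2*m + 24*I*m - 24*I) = m*(-I*m^2 + m*(1 - 4*I) + 4)/(m^3 + m^2*(-1 + 2*I) + 2*m*(12 - I) - 24)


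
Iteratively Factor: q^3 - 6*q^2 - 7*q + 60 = (q + 3)*(q^2 - 9*q + 20) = (q - 5)*(q + 3)*(q - 4)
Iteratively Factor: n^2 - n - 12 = (n - 4)*(n + 3)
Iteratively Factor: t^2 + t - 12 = (t - 3)*(t + 4)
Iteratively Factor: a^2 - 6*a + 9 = (a - 3)*(a - 3)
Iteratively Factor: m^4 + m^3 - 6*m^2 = (m)*(m^3 + m^2 - 6*m) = m*(m - 2)*(m^2 + 3*m) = m^2*(m - 2)*(m + 3)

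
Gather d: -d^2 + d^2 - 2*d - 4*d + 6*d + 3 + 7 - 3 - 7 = 0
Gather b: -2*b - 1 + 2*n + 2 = -2*b + 2*n + 1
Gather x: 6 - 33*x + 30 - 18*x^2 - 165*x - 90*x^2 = -108*x^2 - 198*x + 36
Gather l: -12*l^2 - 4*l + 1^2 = -12*l^2 - 4*l + 1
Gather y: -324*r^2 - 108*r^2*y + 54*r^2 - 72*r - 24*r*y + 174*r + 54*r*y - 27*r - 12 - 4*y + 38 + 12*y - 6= -270*r^2 + 75*r + y*(-108*r^2 + 30*r + 8) + 20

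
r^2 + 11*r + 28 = (r + 4)*(r + 7)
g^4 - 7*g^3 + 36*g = g*(g - 6)*(g - 3)*(g + 2)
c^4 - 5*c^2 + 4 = (c - 2)*(c - 1)*(c + 1)*(c + 2)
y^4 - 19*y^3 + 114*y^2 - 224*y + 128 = (y - 8)^2*(y - 2)*(y - 1)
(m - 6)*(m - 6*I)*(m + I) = m^3 - 6*m^2 - 5*I*m^2 + 6*m + 30*I*m - 36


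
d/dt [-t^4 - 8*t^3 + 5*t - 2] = -4*t^3 - 24*t^2 + 5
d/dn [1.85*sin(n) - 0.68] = 1.85*cos(n)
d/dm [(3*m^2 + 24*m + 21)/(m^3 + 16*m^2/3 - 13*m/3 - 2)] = 9*(-3*m^4 - 48*m^3 - 204*m^2 - 236*m + 43)/(9*m^6 + 96*m^5 + 178*m^4 - 452*m^3 - 23*m^2 + 156*m + 36)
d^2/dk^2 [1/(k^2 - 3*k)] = 2*(-k*(k - 3) + (2*k - 3)^2)/(k^3*(k - 3)^3)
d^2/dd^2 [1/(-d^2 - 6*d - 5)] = 2*(d^2 + 6*d - 4*(d + 3)^2 + 5)/(d^2 + 6*d + 5)^3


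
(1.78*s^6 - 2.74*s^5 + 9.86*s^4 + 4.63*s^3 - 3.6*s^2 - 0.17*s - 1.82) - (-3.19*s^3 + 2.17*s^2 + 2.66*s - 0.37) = 1.78*s^6 - 2.74*s^5 + 9.86*s^4 + 7.82*s^3 - 5.77*s^2 - 2.83*s - 1.45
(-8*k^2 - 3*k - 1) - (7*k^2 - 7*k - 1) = -15*k^2 + 4*k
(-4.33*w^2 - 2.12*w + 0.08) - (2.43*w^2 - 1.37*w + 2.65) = -6.76*w^2 - 0.75*w - 2.57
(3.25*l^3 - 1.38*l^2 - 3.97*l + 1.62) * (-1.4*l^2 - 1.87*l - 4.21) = -4.55*l^5 - 4.1455*l^4 - 5.5439*l^3 + 10.9657*l^2 + 13.6843*l - 6.8202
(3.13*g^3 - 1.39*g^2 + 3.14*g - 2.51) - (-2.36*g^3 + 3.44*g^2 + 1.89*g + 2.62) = 5.49*g^3 - 4.83*g^2 + 1.25*g - 5.13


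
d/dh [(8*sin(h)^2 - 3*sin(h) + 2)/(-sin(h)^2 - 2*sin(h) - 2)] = (-19*sin(h)^2 - 28*sin(h) + 10)*cos(h)/(sin(h)^2 + 2*sin(h) + 2)^2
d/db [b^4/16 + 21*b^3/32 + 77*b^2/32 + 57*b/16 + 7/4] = b^3/4 + 63*b^2/32 + 77*b/16 + 57/16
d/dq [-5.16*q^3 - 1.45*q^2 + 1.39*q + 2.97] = -15.48*q^2 - 2.9*q + 1.39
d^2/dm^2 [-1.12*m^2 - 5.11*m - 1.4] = -2.24000000000000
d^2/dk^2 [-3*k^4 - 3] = -36*k^2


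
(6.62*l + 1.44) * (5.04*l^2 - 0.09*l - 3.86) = 33.3648*l^3 + 6.6618*l^2 - 25.6828*l - 5.5584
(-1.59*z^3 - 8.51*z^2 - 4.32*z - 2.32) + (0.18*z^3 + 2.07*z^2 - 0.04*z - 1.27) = -1.41*z^3 - 6.44*z^2 - 4.36*z - 3.59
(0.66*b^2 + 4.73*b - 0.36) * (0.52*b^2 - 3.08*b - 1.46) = 0.3432*b^4 + 0.426800000000001*b^3 - 15.7192*b^2 - 5.797*b + 0.5256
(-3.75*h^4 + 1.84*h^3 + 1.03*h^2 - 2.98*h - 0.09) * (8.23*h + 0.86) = -30.8625*h^5 + 11.9182*h^4 + 10.0593*h^3 - 23.6396*h^2 - 3.3035*h - 0.0774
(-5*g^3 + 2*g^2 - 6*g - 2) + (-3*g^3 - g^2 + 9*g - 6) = -8*g^3 + g^2 + 3*g - 8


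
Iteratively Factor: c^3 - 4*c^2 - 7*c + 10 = (c - 1)*(c^2 - 3*c - 10) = (c - 1)*(c + 2)*(c - 5)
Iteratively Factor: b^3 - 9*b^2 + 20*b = (b)*(b^2 - 9*b + 20) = b*(b - 4)*(b - 5)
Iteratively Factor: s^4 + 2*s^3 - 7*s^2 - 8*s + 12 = (s + 3)*(s^3 - s^2 - 4*s + 4) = (s - 2)*(s + 3)*(s^2 + s - 2) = (s - 2)*(s + 2)*(s + 3)*(s - 1)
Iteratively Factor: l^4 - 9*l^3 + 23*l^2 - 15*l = (l - 5)*(l^3 - 4*l^2 + 3*l) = (l - 5)*(l - 3)*(l^2 - l) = (l - 5)*(l - 3)*(l - 1)*(l)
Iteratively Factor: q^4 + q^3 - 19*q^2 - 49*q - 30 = (q + 1)*(q^3 - 19*q - 30) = (q + 1)*(q + 2)*(q^2 - 2*q - 15) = (q + 1)*(q + 2)*(q + 3)*(q - 5)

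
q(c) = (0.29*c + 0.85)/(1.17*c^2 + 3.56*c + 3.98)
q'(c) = (-2.34*c - 3.56)*(0.29*c + 0.85)/(1.17*c^2 + 3.56*c + 3.98)^2 + 0.29/(1.17*c^2 + 3.56*c + 3.98)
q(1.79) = 0.10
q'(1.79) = -0.03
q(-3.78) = -0.03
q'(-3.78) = 0.02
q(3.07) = 0.07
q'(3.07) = -0.02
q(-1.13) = 0.36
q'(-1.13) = -0.03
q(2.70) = 0.07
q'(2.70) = -0.02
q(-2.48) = 0.06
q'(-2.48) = 0.18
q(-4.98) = -0.04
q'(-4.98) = -0.00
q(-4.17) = -0.04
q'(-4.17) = 0.01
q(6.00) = 0.04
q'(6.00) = -0.01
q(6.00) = 0.04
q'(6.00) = -0.01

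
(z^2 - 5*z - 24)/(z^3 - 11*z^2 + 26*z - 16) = (z + 3)/(z^2 - 3*z + 2)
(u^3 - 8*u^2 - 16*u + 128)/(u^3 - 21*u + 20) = (u^2 - 4*u - 32)/(u^2 + 4*u - 5)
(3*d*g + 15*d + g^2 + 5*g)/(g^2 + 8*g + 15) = (3*d + g)/(g + 3)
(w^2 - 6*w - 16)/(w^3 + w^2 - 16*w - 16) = (w^2 - 6*w - 16)/(w^3 + w^2 - 16*w - 16)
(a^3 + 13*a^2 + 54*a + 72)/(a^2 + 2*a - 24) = (a^2 + 7*a + 12)/(a - 4)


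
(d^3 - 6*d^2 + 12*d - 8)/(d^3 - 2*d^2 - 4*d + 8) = (d - 2)/(d + 2)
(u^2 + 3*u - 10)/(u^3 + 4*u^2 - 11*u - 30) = (u - 2)/(u^2 - u - 6)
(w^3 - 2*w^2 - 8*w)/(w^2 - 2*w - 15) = w*(-w^2 + 2*w + 8)/(-w^2 + 2*w + 15)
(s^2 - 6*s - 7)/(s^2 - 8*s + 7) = (s + 1)/(s - 1)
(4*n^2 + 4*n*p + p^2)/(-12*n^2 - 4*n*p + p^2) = (2*n + p)/(-6*n + p)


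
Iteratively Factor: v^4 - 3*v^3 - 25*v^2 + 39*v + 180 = (v + 3)*(v^3 - 6*v^2 - 7*v + 60) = (v - 4)*(v + 3)*(v^2 - 2*v - 15) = (v - 4)*(v + 3)^2*(v - 5)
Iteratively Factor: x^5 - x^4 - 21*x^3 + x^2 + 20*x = (x + 1)*(x^4 - 2*x^3 - 19*x^2 + 20*x) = x*(x + 1)*(x^3 - 2*x^2 - 19*x + 20) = x*(x - 5)*(x + 1)*(x^2 + 3*x - 4) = x*(x - 5)*(x + 1)*(x + 4)*(x - 1)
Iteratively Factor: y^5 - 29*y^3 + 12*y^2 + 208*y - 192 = (y - 4)*(y^4 + 4*y^3 - 13*y^2 - 40*y + 48) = (y - 4)*(y - 1)*(y^3 + 5*y^2 - 8*y - 48) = (y - 4)*(y - 1)*(y + 4)*(y^2 + y - 12) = (y - 4)*(y - 3)*(y - 1)*(y + 4)*(y + 4)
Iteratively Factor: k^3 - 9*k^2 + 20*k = (k - 5)*(k^2 - 4*k) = (k - 5)*(k - 4)*(k)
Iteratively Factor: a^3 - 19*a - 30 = (a + 2)*(a^2 - 2*a - 15) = (a - 5)*(a + 2)*(a + 3)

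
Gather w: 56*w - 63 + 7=56*w - 56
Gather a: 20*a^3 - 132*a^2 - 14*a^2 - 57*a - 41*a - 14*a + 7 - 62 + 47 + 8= 20*a^3 - 146*a^2 - 112*a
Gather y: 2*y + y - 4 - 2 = 3*y - 6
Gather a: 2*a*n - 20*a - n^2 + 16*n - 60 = a*(2*n - 20) - n^2 + 16*n - 60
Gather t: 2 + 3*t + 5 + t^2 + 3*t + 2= t^2 + 6*t + 9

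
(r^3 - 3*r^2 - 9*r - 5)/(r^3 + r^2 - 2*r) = (r^3 - 3*r^2 - 9*r - 5)/(r*(r^2 + r - 2))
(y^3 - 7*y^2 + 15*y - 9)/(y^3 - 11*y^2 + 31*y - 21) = (y - 3)/(y - 7)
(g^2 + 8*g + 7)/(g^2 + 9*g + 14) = (g + 1)/(g + 2)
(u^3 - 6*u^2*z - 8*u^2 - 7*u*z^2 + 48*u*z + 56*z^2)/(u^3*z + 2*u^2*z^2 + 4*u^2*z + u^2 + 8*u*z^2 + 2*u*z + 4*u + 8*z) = (u^3 - 6*u^2*z - 8*u^2 - 7*u*z^2 + 48*u*z + 56*z^2)/(u^3*z + 2*u^2*z^2 + 4*u^2*z + u^2 + 8*u*z^2 + 2*u*z + 4*u + 8*z)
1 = 1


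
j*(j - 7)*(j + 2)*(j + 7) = j^4 + 2*j^3 - 49*j^2 - 98*j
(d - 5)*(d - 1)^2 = d^3 - 7*d^2 + 11*d - 5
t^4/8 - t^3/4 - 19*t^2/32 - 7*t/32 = t*(t/4 + 1/4)*(t/2 + 1/4)*(t - 7/2)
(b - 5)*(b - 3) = b^2 - 8*b + 15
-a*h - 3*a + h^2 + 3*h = (-a + h)*(h + 3)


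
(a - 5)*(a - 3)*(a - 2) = a^3 - 10*a^2 + 31*a - 30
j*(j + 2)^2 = j^3 + 4*j^2 + 4*j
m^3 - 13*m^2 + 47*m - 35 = (m - 7)*(m - 5)*(m - 1)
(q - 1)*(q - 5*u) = q^2 - 5*q*u - q + 5*u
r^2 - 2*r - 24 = (r - 6)*(r + 4)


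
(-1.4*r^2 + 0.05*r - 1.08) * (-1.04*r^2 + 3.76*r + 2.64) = 1.456*r^4 - 5.316*r^3 - 2.3848*r^2 - 3.9288*r - 2.8512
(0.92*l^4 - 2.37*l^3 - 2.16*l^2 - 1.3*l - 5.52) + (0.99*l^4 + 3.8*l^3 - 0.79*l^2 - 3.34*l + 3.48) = 1.91*l^4 + 1.43*l^3 - 2.95*l^2 - 4.64*l - 2.04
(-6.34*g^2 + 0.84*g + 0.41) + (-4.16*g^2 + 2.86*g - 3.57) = -10.5*g^2 + 3.7*g - 3.16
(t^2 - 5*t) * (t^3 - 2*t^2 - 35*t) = t^5 - 7*t^4 - 25*t^3 + 175*t^2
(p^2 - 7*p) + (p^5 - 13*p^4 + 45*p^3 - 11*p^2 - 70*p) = p^5 - 13*p^4 + 45*p^3 - 10*p^2 - 77*p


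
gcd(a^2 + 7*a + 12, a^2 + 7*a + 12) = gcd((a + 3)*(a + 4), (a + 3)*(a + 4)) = a^2 + 7*a + 12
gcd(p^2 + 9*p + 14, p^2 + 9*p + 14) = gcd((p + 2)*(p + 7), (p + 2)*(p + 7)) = p^2 + 9*p + 14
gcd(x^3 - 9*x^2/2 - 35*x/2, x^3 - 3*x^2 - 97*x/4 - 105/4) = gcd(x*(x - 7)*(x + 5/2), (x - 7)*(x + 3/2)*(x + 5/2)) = x^2 - 9*x/2 - 35/2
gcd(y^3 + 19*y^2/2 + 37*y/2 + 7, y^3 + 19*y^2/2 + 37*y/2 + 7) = y^3 + 19*y^2/2 + 37*y/2 + 7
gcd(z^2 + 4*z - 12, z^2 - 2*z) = z - 2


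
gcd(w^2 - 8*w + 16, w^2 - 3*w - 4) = w - 4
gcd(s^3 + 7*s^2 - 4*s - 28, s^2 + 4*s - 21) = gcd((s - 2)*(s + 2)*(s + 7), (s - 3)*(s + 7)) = s + 7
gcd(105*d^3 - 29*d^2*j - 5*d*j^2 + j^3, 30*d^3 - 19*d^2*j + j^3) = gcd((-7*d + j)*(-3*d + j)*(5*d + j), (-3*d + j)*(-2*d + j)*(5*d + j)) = 15*d^2 - 2*d*j - j^2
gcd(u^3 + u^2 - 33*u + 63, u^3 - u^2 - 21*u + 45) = u^2 - 6*u + 9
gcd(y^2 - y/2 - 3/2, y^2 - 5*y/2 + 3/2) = y - 3/2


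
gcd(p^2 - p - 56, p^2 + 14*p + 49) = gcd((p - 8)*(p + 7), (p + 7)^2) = p + 7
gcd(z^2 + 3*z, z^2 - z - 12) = z + 3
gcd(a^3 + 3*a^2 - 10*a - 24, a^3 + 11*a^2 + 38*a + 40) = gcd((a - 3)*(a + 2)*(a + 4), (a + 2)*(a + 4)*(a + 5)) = a^2 + 6*a + 8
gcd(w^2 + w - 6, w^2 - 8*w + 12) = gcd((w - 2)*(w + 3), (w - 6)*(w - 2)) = w - 2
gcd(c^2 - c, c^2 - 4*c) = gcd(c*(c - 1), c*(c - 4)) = c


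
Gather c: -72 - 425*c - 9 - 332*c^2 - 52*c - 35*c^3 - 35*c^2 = -35*c^3 - 367*c^2 - 477*c - 81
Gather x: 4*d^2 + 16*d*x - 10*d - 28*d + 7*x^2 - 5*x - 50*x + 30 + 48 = 4*d^2 - 38*d + 7*x^2 + x*(16*d - 55) + 78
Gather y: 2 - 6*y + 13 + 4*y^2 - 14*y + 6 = 4*y^2 - 20*y + 21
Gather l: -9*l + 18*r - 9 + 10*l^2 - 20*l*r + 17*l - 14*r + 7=10*l^2 + l*(8 - 20*r) + 4*r - 2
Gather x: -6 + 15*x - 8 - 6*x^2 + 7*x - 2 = -6*x^2 + 22*x - 16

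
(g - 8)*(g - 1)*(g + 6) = g^3 - 3*g^2 - 46*g + 48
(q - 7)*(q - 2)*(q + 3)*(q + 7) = q^4 + q^3 - 55*q^2 - 49*q + 294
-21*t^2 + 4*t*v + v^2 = (-3*t + v)*(7*t + v)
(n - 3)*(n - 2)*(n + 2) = n^3 - 3*n^2 - 4*n + 12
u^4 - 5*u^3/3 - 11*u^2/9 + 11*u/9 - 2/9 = (u - 2)*(u - 1/3)^2*(u + 1)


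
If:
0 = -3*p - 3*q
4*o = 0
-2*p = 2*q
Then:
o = 0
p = -q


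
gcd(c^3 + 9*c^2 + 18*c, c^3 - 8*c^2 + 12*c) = c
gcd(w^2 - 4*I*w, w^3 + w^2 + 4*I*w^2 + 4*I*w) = w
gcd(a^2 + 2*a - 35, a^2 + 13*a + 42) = a + 7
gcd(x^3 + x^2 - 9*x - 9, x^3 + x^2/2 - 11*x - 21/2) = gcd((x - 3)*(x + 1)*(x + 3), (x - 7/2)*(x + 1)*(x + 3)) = x^2 + 4*x + 3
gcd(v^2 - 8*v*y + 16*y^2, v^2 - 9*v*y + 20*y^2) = -v + 4*y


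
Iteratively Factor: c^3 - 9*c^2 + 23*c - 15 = (c - 3)*(c^2 - 6*c + 5) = (c - 5)*(c - 3)*(c - 1)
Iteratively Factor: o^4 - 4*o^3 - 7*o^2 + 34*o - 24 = (o - 4)*(o^3 - 7*o + 6) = (o - 4)*(o - 1)*(o^2 + o - 6) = (o - 4)*(o - 1)*(o + 3)*(o - 2)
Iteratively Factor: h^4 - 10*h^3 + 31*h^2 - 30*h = (h - 5)*(h^3 - 5*h^2 + 6*h) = h*(h - 5)*(h^2 - 5*h + 6) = h*(h - 5)*(h - 3)*(h - 2)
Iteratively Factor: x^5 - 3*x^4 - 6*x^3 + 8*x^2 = (x + 2)*(x^4 - 5*x^3 + 4*x^2) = (x - 4)*(x + 2)*(x^3 - x^2) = x*(x - 4)*(x + 2)*(x^2 - x) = x^2*(x - 4)*(x + 2)*(x - 1)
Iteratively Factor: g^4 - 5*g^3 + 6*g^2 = (g - 2)*(g^3 - 3*g^2) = (g - 3)*(g - 2)*(g^2) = g*(g - 3)*(g - 2)*(g)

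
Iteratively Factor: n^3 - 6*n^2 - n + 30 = (n + 2)*(n^2 - 8*n + 15) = (n - 3)*(n + 2)*(n - 5)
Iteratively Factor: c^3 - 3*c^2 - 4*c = (c)*(c^2 - 3*c - 4) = c*(c - 4)*(c + 1)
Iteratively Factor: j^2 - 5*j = (j - 5)*(j)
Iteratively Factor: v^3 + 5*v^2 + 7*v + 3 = (v + 3)*(v^2 + 2*v + 1) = (v + 1)*(v + 3)*(v + 1)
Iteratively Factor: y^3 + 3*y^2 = (y)*(y^2 + 3*y) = y*(y + 3)*(y)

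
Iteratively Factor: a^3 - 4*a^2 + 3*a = (a - 1)*(a^2 - 3*a) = a*(a - 1)*(a - 3)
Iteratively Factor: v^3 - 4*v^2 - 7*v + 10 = (v - 5)*(v^2 + v - 2) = (v - 5)*(v + 2)*(v - 1)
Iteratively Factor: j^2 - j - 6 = (j + 2)*(j - 3)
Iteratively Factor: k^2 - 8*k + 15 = (k - 5)*(k - 3)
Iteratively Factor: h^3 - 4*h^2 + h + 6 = (h - 3)*(h^2 - h - 2) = (h - 3)*(h + 1)*(h - 2)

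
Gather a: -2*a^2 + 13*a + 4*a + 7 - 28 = -2*a^2 + 17*a - 21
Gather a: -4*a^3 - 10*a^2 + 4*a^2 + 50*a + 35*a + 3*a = -4*a^3 - 6*a^2 + 88*a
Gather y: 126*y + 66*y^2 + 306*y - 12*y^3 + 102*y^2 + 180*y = -12*y^3 + 168*y^2 + 612*y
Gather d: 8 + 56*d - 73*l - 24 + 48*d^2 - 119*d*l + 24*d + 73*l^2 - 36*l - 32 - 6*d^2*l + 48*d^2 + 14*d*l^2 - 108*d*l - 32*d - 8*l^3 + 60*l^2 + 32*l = d^2*(96 - 6*l) + d*(14*l^2 - 227*l + 48) - 8*l^3 + 133*l^2 - 77*l - 48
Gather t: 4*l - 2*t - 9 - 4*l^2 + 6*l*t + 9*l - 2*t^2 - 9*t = -4*l^2 + 13*l - 2*t^2 + t*(6*l - 11) - 9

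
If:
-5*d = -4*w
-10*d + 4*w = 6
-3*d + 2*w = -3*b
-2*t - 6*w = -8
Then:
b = -1/5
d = -6/5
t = 17/2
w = -3/2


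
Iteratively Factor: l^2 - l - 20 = (l + 4)*(l - 5)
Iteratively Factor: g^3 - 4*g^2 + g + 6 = (g - 3)*(g^2 - g - 2) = (g - 3)*(g + 1)*(g - 2)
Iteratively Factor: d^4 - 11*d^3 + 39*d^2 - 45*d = (d)*(d^3 - 11*d^2 + 39*d - 45) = d*(d - 5)*(d^2 - 6*d + 9) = d*(d - 5)*(d - 3)*(d - 3)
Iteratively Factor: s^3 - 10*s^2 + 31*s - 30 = (s - 5)*(s^2 - 5*s + 6) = (s - 5)*(s - 3)*(s - 2)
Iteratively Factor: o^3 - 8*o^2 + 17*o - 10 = (o - 1)*(o^2 - 7*o + 10) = (o - 2)*(o - 1)*(o - 5)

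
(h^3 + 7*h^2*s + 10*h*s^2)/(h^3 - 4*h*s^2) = (-h - 5*s)/(-h + 2*s)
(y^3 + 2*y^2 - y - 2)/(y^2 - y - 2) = (y^2 + y - 2)/(y - 2)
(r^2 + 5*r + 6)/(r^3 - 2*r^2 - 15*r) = (r + 2)/(r*(r - 5))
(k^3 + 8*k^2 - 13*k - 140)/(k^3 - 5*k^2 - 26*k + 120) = (k + 7)/(k - 6)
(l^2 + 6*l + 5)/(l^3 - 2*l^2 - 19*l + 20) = (l^2 + 6*l + 5)/(l^3 - 2*l^2 - 19*l + 20)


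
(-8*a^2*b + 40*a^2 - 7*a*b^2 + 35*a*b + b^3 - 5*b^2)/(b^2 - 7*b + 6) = (-8*a^2*b + 40*a^2 - 7*a*b^2 + 35*a*b + b^3 - 5*b^2)/(b^2 - 7*b + 6)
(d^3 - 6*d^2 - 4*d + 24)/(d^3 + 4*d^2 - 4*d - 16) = (d - 6)/(d + 4)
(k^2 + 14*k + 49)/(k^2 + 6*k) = (k^2 + 14*k + 49)/(k*(k + 6))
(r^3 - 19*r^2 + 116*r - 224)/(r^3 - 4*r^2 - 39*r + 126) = (r^2 - 12*r + 32)/(r^2 + 3*r - 18)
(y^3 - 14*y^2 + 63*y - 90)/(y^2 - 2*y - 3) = (y^2 - 11*y + 30)/(y + 1)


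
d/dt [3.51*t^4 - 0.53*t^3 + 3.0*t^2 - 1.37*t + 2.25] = 14.04*t^3 - 1.59*t^2 + 6.0*t - 1.37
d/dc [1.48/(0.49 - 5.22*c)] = 7.7256/(5.22*c - 0.49)^2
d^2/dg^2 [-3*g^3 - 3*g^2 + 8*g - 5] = -18*g - 6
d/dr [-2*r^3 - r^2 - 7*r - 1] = -6*r^2 - 2*r - 7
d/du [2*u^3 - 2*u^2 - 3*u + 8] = 6*u^2 - 4*u - 3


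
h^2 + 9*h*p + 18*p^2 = (h + 3*p)*(h + 6*p)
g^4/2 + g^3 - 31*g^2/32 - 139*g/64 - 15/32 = (g/2 + 1)*(g - 3/2)*(g + 1/4)*(g + 5/4)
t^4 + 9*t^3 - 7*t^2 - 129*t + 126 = (t - 3)*(t - 1)*(t + 6)*(t + 7)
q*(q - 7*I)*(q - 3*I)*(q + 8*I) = q^4 - 2*I*q^3 + 59*q^2 - 168*I*q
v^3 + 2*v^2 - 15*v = v*(v - 3)*(v + 5)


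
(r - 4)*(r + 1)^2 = r^3 - 2*r^2 - 7*r - 4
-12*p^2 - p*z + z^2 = (-4*p + z)*(3*p + z)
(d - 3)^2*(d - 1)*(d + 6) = d^4 - d^3 - 27*d^2 + 81*d - 54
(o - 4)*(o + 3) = o^2 - o - 12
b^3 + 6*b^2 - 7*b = b*(b - 1)*(b + 7)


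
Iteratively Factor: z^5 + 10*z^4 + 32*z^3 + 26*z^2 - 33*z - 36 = (z + 4)*(z^4 + 6*z^3 + 8*z^2 - 6*z - 9) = (z + 3)*(z + 4)*(z^3 + 3*z^2 - z - 3) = (z - 1)*(z + 3)*(z + 4)*(z^2 + 4*z + 3) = (z - 1)*(z + 3)^2*(z + 4)*(z + 1)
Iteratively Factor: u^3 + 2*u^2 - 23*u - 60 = (u - 5)*(u^2 + 7*u + 12) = (u - 5)*(u + 4)*(u + 3)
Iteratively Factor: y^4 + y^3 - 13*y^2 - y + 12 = (y - 1)*(y^3 + 2*y^2 - 11*y - 12) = (y - 3)*(y - 1)*(y^2 + 5*y + 4) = (y - 3)*(y - 1)*(y + 1)*(y + 4)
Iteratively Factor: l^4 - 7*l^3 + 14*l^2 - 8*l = (l - 1)*(l^3 - 6*l^2 + 8*l) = l*(l - 1)*(l^2 - 6*l + 8) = l*(l - 2)*(l - 1)*(l - 4)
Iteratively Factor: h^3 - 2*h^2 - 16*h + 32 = (h - 4)*(h^2 + 2*h - 8) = (h - 4)*(h + 4)*(h - 2)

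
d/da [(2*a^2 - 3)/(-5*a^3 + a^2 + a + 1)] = (4*a*(-5*a^3 + a^2 + a + 1) - (2*a^2 - 3)*(-15*a^2 + 2*a + 1))/(-5*a^3 + a^2 + a + 1)^2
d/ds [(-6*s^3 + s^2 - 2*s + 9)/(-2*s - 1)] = 2*(12*s^3 + 8*s^2 - s + 10)/(4*s^2 + 4*s + 1)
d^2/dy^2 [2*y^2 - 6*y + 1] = 4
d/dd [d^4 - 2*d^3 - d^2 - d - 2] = 4*d^3 - 6*d^2 - 2*d - 1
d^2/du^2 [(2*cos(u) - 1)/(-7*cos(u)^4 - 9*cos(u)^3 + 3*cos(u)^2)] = (1433*(1 - cos(u)^2)^2/cos(u)^4 - 1036*sin(u)^6/cos(u)^4 + 882*cos(u)^3 - 434*cos(u)^2 - 2061*cos(u) + 1485/cos(u) + 640/cos(u)^2 - 468/cos(u)^3 - 343/cos(u)^4)/(7*cos(u)^2 + 9*cos(u) - 3)^3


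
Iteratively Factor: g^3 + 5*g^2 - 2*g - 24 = (g + 3)*(g^2 + 2*g - 8) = (g - 2)*(g + 3)*(g + 4)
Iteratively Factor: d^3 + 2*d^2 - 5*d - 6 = (d - 2)*(d^2 + 4*d + 3) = (d - 2)*(d + 1)*(d + 3)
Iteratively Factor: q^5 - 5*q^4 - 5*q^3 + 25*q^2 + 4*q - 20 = (q - 1)*(q^4 - 4*q^3 - 9*q^2 + 16*q + 20) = (q - 1)*(q + 2)*(q^3 - 6*q^2 + 3*q + 10) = (q - 1)*(q + 1)*(q + 2)*(q^2 - 7*q + 10) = (q - 5)*(q - 1)*(q + 1)*(q + 2)*(q - 2)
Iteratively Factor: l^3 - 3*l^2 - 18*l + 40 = (l + 4)*(l^2 - 7*l + 10) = (l - 2)*(l + 4)*(l - 5)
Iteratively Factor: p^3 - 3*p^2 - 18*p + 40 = (p - 5)*(p^2 + 2*p - 8) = (p - 5)*(p + 4)*(p - 2)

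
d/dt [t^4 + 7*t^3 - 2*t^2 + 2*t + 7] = 4*t^3 + 21*t^2 - 4*t + 2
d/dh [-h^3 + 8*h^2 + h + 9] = -3*h^2 + 16*h + 1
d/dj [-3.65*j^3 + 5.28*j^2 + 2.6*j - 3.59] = -10.95*j^2 + 10.56*j + 2.6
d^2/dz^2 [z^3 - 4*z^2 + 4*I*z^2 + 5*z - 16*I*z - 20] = 6*z - 8 + 8*I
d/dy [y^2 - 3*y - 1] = 2*y - 3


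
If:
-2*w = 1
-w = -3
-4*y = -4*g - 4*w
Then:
No Solution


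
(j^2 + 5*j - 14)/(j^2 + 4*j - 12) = (j + 7)/(j + 6)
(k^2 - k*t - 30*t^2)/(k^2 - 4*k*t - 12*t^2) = (k + 5*t)/(k + 2*t)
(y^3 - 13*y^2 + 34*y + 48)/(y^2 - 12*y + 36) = (y^2 - 7*y - 8)/(y - 6)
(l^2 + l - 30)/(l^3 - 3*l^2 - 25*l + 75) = (l + 6)/(l^2 + 2*l - 15)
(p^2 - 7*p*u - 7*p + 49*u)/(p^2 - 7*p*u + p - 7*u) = (p - 7)/(p + 1)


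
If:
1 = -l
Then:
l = -1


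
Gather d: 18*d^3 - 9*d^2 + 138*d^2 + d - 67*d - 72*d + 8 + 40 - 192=18*d^3 + 129*d^2 - 138*d - 144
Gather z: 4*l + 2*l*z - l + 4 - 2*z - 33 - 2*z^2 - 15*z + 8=3*l - 2*z^2 + z*(2*l - 17) - 21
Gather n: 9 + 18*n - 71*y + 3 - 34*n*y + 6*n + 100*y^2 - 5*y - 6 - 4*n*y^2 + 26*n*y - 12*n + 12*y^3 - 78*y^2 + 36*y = n*(-4*y^2 - 8*y + 12) + 12*y^3 + 22*y^2 - 40*y + 6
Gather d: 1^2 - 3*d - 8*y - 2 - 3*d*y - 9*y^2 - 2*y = d*(-3*y - 3) - 9*y^2 - 10*y - 1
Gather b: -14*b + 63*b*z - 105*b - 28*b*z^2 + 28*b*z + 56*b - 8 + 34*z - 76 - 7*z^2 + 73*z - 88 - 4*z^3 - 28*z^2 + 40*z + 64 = b*(-28*z^2 + 91*z - 63) - 4*z^3 - 35*z^2 + 147*z - 108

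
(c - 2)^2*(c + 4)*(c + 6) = c^4 + 6*c^3 - 12*c^2 - 56*c + 96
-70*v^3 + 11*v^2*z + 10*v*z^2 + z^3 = (-2*v + z)*(5*v + z)*(7*v + z)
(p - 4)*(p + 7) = p^2 + 3*p - 28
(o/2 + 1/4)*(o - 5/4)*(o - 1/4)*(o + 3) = o^4/2 + o^3 - 55*o^2/32 - 37*o/64 + 15/64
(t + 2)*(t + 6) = t^2 + 8*t + 12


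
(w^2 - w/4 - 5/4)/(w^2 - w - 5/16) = 4*(w + 1)/(4*w + 1)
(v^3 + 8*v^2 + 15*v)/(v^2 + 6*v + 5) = v*(v + 3)/(v + 1)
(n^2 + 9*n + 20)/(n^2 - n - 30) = (n + 4)/(n - 6)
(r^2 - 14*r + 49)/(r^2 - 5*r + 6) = (r^2 - 14*r + 49)/(r^2 - 5*r + 6)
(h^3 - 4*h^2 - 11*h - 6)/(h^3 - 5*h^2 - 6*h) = (h + 1)/h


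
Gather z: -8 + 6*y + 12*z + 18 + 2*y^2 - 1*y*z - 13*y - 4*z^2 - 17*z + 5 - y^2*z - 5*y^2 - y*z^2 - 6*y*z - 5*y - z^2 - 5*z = -3*y^2 - 12*y + z^2*(-y - 5) + z*(-y^2 - 7*y - 10) + 15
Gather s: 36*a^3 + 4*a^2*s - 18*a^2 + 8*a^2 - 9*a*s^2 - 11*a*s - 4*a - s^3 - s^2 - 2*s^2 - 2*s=36*a^3 - 10*a^2 - 4*a - s^3 + s^2*(-9*a - 3) + s*(4*a^2 - 11*a - 2)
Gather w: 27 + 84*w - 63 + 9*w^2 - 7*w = 9*w^2 + 77*w - 36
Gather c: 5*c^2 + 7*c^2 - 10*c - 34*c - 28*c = 12*c^2 - 72*c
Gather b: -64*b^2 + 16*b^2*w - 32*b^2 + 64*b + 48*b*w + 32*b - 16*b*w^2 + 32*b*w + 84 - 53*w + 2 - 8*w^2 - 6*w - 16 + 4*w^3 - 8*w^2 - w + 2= b^2*(16*w - 96) + b*(-16*w^2 + 80*w + 96) + 4*w^3 - 16*w^2 - 60*w + 72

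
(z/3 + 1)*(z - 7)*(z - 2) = z^3/3 - 2*z^2 - 13*z/3 + 14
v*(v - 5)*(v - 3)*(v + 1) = v^4 - 7*v^3 + 7*v^2 + 15*v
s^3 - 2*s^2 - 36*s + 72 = (s - 6)*(s - 2)*(s + 6)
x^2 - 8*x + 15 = (x - 5)*(x - 3)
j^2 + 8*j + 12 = (j + 2)*(j + 6)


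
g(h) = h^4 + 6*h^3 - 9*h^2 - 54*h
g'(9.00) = 4158.00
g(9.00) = 9720.00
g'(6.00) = 1350.00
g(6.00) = 1944.00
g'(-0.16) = -50.68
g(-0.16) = 8.39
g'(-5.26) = -43.43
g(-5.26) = -72.66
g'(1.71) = -12.15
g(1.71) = -80.11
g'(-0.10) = -52.02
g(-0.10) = 5.30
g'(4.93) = 774.04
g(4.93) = 824.70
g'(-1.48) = -0.90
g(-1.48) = 45.55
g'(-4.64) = 17.46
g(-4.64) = -79.07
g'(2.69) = 105.69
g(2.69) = -41.23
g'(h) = 4*h^3 + 18*h^2 - 18*h - 54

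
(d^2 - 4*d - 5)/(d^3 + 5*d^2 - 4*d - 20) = (d^2 - 4*d - 5)/(d^3 + 5*d^2 - 4*d - 20)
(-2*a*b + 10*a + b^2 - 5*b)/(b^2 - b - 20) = (-2*a + b)/(b + 4)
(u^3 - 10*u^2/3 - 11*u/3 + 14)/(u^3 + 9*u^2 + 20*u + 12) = (u^2 - 16*u/3 + 7)/(u^2 + 7*u + 6)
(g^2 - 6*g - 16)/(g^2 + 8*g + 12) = (g - 8)/(g + 6)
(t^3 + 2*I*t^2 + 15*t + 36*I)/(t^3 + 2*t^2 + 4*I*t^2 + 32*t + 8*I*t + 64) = (t^2 + 6*I*t - 9)/(t^2 + t*(2 + 8*I) + 16*I)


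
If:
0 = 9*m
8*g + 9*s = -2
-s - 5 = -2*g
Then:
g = 43/26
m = 0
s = -22/13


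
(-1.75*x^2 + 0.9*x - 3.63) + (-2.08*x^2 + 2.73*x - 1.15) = -3.83*x^2 + 3.63*x - 4.78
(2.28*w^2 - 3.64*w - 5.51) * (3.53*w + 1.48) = 8.0484*w^3 - 9.4748*w^2 - 24.8375*w - 8.1548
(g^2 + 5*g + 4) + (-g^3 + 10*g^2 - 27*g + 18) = -g^3 + 11*g^2 - 22*g + 22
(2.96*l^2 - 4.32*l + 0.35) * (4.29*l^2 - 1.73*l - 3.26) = 12.6984*l^4 - 23.6536*l^3 - 0.674499999999999*l^2 + 13.4777*l - 1.141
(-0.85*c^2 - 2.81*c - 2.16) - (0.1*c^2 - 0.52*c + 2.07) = -0.95*c^2 - 2.29*c - 4.23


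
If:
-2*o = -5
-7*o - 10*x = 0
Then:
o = 5/2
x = -7/4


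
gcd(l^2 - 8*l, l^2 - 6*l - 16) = l - 8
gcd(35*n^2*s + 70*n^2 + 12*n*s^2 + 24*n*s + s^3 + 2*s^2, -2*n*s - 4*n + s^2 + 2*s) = s + 2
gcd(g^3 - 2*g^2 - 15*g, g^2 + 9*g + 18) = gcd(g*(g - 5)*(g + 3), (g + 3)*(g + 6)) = g + 3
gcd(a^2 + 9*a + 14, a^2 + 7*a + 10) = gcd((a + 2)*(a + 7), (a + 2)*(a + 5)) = a + 2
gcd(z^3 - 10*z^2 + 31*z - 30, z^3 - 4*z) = z - 2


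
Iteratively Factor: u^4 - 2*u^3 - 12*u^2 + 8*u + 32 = (u + 2)*(u^3 - 4*u^2 - 4*u + 16) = (u + 2)^2*(u^2 - 6*u + 8) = (u - 4)*(u + 2)^2*(u - 2)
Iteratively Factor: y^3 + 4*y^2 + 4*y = (y + 2)*(y^2 + 2*y) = (y + 2)^2*(y)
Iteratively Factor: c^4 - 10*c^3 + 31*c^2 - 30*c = (c - 5)*(c^3 - 5*c^2 + 6*c) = (c - 5)*(c - 3)*(c^2 - 2*c) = (c - 5)*(c - 3)*(c - 2)*(c)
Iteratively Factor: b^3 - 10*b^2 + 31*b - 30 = (b - 5)*(b^2 - 5*b + 6) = (b - 5)*(b - 2)*(b - 3)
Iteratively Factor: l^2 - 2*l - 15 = (l - 5)*(l + 3)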